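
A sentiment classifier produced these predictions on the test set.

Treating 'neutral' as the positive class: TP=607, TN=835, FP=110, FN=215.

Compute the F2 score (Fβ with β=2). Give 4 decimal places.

Fβ = (1+β²)·TP / ((1+β²)·TP + β²·FN + FP), with β²=4
= 5·607 / (5·607 + 4·215 + 110) = 0.7578

0.7578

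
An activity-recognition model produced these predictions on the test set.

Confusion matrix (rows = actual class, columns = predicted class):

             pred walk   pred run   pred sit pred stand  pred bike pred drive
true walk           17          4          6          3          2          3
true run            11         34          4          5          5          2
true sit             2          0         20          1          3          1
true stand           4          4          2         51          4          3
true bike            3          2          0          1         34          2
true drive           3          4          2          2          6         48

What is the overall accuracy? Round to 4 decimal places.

Accuracy = trace / total = (17+34+20+51+34+48=204) / 298 = 204/298 = 0.6846

0.6846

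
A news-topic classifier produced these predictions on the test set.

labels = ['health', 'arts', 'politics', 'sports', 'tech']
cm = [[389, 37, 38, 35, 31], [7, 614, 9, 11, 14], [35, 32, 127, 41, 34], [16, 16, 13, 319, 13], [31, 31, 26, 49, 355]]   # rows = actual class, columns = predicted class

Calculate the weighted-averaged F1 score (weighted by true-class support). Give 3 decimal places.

Per-class F1 score (2·TP/(2·TP+FP+FN)):
  health: TP=389, FP=7+35+16+31=89, FN=37+38+35+31=141 → 778/1008 = 0.7718
  arts: TP=614, FP=37+32+16+31=116, FN=7+9+11+14=41 → 1228/1385 = 0.8866
  politics: TP=127, FP=38+9+13+26=86, FN=35+32+41+34=142 → 254/482 = 0.5270
  sports: TP=319, FP=35+11+41+49=136, FN=16+16+13+13=58 → 638/832 = 0.7668
  tech: TP=355, FP=31+14+34+13=92, FN=31+31+26+49=137 → 710/939 = 0.7561
Weighted-F1 score = Σ (supportᵢ/N)·F1 scoreᵢ with N=2323: (530/2323)·0.7718 + (655/2323)·0.8866 + (269/2323)·0.5270 + (377/2323)·0.7668 + (492/2323)·0.7561 = 0.772

0.772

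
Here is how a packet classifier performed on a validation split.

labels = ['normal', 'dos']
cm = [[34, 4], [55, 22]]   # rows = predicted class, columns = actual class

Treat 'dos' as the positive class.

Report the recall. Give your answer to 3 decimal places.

0.846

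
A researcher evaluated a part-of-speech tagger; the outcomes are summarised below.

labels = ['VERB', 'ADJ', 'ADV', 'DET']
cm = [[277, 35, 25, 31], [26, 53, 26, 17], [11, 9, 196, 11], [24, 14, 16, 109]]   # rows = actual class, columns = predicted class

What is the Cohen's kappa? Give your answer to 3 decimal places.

Observed agreement pₒ = trace/N = 635/880 = 0.7216
Expected agreement pₑ = Σ (rowᵢ·colᵢ)/N² = (368·338 + 122·111 + 227·263 + 163·168)/880² = 0.2906
κ = (pₒ − pₑ)/(1 − pₑ) = (0.7216 − 0.2906)/(1 − 0.2906) = 0.608

0.608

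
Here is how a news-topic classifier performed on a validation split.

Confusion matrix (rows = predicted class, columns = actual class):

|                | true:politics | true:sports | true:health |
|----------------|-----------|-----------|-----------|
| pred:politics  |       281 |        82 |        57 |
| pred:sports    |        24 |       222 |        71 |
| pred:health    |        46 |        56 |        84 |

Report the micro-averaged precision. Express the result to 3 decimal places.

Micro-averaging pools counts across classes: ΣTP=587, ΣFP=336, ΣFN=336.
Micro-precision = TP/(TP+FP) on pooled counts = 0.636 (equals overall accuracy in single-label multiclass).

0.636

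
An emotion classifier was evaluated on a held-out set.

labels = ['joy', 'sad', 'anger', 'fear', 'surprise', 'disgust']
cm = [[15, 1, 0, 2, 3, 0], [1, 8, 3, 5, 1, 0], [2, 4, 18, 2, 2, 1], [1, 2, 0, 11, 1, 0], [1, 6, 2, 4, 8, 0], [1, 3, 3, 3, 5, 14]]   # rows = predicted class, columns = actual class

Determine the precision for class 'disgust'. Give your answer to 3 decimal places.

One-vs-rest for 'disgust': TP = diagonal; FP = other classes predicted 'disgust'; FN = 'disgust' predicted as other.
precision = TP/(TP+FP).
disgust: TP=14, FP=1+3+3+3+5=15 → 14/29 = 0.4828

0.483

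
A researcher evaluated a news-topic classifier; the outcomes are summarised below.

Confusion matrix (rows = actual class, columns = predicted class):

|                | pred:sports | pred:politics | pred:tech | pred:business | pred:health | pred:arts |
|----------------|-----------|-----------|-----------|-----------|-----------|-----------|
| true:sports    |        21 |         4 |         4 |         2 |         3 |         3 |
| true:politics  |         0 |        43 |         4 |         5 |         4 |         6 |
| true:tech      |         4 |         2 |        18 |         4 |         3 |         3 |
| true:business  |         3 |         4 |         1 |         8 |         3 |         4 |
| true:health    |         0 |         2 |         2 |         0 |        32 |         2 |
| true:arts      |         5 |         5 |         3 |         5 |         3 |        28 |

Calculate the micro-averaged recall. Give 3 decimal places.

Micro-averaging pools counts across classes: ΣTP=150, ΣFP=93, ΣFN=93.
Micro-recall = TP/(TP+FN) on pooled counts = 0.617 (equals overall accuracy in single-label multiclass).

0.617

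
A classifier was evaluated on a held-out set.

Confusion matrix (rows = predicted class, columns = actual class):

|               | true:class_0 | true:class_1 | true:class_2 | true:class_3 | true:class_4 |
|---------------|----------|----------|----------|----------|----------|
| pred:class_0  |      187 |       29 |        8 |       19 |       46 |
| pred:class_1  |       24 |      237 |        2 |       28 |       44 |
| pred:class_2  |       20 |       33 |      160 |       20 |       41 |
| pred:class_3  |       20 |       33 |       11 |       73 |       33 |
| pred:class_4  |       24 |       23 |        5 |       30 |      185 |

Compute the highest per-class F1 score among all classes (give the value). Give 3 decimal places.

0.696

Per-class F1 score (2·TP/(2·TP+FP+FN)):
  class_0: TP=187, FP=29+8+19+46=102, FN=24+20+20+24=88 → 374/564 = 0.6631
  class_1: TP=237, FP=24+2+28+44=98, FN=29+33+33+23=118 → 474/690 = 0.6870
  class_2: TP=160, FP=20+33+20+41=114, FN=8+2+11+5=26 → 320/460 = 0.6957
  class_3: TP=73, FP=20+33+11+33=97, FN=19+28+20+30=97 → 146/340 = 0.4294
  class_4: TP=185, FP=24+23+5+30=82, FN=46+44+41+33=164 → 370/616 = 0.6006
Highest is class 'class_2' with F1 score = 0.696.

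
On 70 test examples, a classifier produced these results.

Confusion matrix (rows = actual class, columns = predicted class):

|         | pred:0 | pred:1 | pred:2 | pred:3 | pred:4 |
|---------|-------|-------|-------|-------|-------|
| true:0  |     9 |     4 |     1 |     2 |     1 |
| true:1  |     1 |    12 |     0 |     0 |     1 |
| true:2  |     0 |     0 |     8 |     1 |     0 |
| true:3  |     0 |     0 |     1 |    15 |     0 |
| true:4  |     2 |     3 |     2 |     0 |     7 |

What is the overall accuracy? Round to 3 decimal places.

Accuracy = trace / total = (9+12+8+15+7=51) / 70 = 51/70 = 0.729

0.729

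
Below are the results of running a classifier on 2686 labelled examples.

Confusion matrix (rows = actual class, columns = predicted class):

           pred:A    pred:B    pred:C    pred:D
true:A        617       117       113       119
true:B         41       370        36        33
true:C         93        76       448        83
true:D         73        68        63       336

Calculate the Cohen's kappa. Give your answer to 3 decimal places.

0.540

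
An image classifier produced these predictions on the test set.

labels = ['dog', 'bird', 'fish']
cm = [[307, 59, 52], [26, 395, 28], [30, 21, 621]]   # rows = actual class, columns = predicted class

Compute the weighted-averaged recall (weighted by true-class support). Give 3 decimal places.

0.860

Per-class recall (TP/(TP+FN)):
  dog: TP=307, FN=59+52=111 → 307/418 = 0.7344
  bird: TP=395, FN=26+28=54 → 395/449 = 0.8797
  fish: TP=621, FN=30+21=51 → 621/672 = 0.9241
Weighted-recall = Σ (supportᵢ/N)·recallᵢ with N=1539: (418/1539)·0.7344 + (449/1539)·0.8797 + (672/1539)·0.9241 = 0.860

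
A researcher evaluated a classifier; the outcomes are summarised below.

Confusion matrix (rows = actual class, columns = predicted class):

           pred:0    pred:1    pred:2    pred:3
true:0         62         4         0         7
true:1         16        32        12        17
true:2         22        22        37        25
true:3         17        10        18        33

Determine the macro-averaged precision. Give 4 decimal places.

0.4888

Per-class precision (TP/(TP+FP)):
  0: TP=62, FP=16+22+17=55 → 62/117 = 0.52991
  1: TP=32, FP=4+22+10=36 → 32/68 = 0.47059
  2: TP=37, FP=0+12+18=30 → 37/67 = 0.55224
  3: TP=33, FP=7+17+25=49 → 33/82 = 0.40244
Macro-precision = mean = (0.52991 + 0.47059 + 0.55224 + 0.40244) / 4 = 0.4888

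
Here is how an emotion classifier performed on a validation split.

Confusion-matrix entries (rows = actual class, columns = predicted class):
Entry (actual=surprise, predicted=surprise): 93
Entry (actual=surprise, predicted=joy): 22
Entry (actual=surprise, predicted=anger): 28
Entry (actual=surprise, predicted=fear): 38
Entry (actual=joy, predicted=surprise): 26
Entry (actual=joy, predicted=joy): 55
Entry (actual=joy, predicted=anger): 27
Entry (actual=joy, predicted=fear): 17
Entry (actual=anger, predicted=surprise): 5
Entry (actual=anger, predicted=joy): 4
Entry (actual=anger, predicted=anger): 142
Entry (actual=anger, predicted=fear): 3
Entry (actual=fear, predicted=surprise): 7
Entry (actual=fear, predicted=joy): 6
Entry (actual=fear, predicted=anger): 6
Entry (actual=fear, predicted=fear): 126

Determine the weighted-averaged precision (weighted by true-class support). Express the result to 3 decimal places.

0.685

Per-class precision (TP/(TP+FP)):
  surprise: TP=93, FP=26+5+7=38 → 93/131 = 0.7099
  joy: TP=55, FP=22+4+6=32 → 55/87 = 0.6322
  anger: TP=142, FP=28+27+6=61 → 142/203 = 0.6995
  fear: TP=126, FP=38+17+3=58 → 126/184 = 0.6848
Weighted-precision = Σ (supportᵢ/N)·precisionᵢ with N=605: (181/605)·0.7099 + (125/605)·0.6322 + (154/605)·0.6995 + (145/605)·0.6848 = 0.685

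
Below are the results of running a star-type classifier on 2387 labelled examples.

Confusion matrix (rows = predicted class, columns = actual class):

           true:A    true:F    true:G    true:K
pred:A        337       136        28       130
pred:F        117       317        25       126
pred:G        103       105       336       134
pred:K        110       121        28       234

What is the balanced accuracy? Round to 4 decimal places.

0.5382

Balanced accuracy = mean of per-class recall.
  A: recall = 337/667 = 0.50525
  F: recall = 317/679 = 0.46686
  G: recall = 336/417 = 0.80576
  K: recall = 234/624 = 0.37500
Mean = (0.50525 + 0.46686 + 0.80576 + 0.37500) / 4 = 0.5382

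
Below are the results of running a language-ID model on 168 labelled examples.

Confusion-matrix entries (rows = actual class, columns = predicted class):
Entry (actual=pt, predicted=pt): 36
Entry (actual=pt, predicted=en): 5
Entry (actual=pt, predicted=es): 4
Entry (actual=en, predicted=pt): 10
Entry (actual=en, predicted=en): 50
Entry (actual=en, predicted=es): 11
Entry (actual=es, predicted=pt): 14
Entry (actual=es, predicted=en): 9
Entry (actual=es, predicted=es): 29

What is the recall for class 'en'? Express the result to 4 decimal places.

Take TP from the diagonal, FP from the rest of the 'en' prediction marginal, FN from the rest of the 'en' actual marginal.
recall = TP/(TP+FN).
en: TP=50, FN=10+11=21 → 50/71 = 0.70423

0.7042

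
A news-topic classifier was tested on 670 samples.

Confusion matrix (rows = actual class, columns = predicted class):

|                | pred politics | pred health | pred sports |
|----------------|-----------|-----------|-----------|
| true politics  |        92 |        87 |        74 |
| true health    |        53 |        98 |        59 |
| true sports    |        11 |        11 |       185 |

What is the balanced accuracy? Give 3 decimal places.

0.575

Balanced accuracy = mean of per-class recall.
  politics: recall = 92/253 = 0.3636
  health: recall = 98/210 = 0.4667
  sports: recall = 185/207 = 0.8937
Mean = (0.3636 + 0.4667 + 0.8937) / 3 = 0.575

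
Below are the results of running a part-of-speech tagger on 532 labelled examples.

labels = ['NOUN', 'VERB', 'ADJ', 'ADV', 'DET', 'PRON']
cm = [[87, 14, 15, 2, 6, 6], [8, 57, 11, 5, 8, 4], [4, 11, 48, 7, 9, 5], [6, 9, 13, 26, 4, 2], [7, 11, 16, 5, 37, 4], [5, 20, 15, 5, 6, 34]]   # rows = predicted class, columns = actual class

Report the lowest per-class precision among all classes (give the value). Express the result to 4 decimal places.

Per-class precision (TP/(TP+FP)):
  NOUN: TP=87, FP=14+15+2+6+6=43 → 87/130 = 0.66923
  VERB: TP=57, FP=8+11+5+8+4=36 → 57/93 = 0.61290
  ADJ: TP=48, FP=4+11+7+9+5=36 → 48/84 = 0.57143
  ADV: TP=26, FP=6+9+13+4+2=34 → 26/60 = 0.43333
  DET: TP=37, FP=7+11+16+5+4=43 → 37/80 = 0.46250
  PRON: TP=34, FP=5+20+15+5+6=51 → 34/85 = 0.40000
Lowest is class 'PRON' with precision = 0.4000.

0.4000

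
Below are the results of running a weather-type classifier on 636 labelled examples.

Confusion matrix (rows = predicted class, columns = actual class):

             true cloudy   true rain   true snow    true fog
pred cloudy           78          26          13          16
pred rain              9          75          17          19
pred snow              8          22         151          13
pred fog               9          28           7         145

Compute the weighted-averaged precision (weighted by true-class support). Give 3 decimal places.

0.707

Per-class precision (TP/(TP+FP)):
  cloudy: TP=78, FP=26+13+16=55 → 78/133 = 0.5865
  rain: TP=75, FP=9+17+19=45 → 75/120 = 0.6250
  snow: TP=151, FP=8+22+13=43 → 151/194 = 0.7784
  fog: TP=145, FP=9+28+7=44 → 145/189 = 0.7672
Weighted-precision = Σ (supportᵢ/N)·precisionᵢ with N=636: (104/636)·0.5865 + (151/636)·0.6250 + (188/636)·0.7784 + (193/636)·0.7672 = 0.707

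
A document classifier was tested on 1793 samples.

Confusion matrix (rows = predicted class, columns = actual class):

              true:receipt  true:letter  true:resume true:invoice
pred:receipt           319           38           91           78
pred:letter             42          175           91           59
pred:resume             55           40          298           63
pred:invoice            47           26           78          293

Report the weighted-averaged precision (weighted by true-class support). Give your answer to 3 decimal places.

0.616

Per-class precision (TP/(TP+FP)):
  receipt: TP=319, FP=38+91+78=207 → 319/526 = 0.6065
  letter: TP=175, FP=42+91+59=192 → 175/367 = 0.4768
  resume: TP=298, FP=55+40+63=158 → 298/456 = 0.6535
  invoice: TP=293, FP=47+26+78=151 → 293/444 = 0.6599
Weighted-precision = Σ (supportᵢ/N)·precisionᵢ with N=1793: (463/1793)·0.6065 + (279/1793)·0.4768 + (558/1793)·0.6535 + (493/1793)·0.6599 = 0.616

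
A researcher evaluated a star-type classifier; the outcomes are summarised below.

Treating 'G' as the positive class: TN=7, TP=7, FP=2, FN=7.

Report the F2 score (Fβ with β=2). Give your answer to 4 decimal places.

Fβ = (1+β²)·TP / ((1+β²)·TP + β²·FN + FP), with β²=4
= 5·7 / (5·7 + 4·7 + 2) = 0.5385

0.5385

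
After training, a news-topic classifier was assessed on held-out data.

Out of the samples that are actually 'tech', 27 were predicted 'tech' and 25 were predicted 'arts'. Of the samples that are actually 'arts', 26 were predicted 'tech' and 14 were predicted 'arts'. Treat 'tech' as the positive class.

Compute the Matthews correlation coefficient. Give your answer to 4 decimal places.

-0.1312

MCC = (TP·TN − FP·FN) / √((TP+FP)(TP+FN)(TN+FP)(TN+FN))
Numerator = 27·14 − 26·25 = -272
Denominator = √(53·52·40·39) = √4299360 = 2073.4898
MCC = -272 / 2073.4898 = -0.1312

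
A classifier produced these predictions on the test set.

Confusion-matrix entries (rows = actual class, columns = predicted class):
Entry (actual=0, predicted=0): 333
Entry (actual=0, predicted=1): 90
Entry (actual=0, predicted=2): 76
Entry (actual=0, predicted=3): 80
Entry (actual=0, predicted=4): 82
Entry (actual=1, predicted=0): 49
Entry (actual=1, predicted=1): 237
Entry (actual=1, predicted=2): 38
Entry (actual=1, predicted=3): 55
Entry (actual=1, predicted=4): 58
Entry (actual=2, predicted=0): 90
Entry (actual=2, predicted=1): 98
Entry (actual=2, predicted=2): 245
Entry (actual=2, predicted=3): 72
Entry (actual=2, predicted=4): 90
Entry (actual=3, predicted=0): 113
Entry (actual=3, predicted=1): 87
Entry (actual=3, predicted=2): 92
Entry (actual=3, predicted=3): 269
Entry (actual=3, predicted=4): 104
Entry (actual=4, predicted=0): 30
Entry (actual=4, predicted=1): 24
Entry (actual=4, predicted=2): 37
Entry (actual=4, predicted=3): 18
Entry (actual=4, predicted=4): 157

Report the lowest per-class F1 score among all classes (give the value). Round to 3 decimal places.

Per-class F1 score (2·TP/(2·TP+FP+FN)):
  0: TP=333, FP=49+90+113+30=282, FN=90+76+80+82=328 → 666/1276 = 0.5219
  1: TP=237, FP=90+98+87+24=299, FN=49+38+55+58=200 → 474/973 = 0.4872
  2: TP=245, FP=76+38+92+37=243, FN=90+98+72+90=350 → 490/1083 = 0.4524
  3: TP=269, FP=80+55+72+18=225, FN=113+87+92+104=396 → 538/1159 = 0.4642
  4: TP=157, FP=82+58+90+104=334, FN=30+24+37+18=109 → 314/757 = 0.4148
Lowest is class '4' with F1 score = 0.415.

0.415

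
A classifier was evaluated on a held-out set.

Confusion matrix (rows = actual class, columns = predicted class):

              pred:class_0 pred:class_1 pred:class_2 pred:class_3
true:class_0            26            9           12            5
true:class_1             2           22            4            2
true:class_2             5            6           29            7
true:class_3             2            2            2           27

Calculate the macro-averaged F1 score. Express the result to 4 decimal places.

0.6455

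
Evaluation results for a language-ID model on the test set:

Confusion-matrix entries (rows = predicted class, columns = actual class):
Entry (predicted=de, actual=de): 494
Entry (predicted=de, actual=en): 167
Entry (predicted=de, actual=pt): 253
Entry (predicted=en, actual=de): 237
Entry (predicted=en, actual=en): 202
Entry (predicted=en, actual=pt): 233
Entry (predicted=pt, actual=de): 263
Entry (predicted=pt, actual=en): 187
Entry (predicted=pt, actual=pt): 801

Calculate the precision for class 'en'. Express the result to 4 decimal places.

0.3006

precision = TP/(TP+FP).
en: TP=202, FP=237+233=470 → 202/672 = 0.30060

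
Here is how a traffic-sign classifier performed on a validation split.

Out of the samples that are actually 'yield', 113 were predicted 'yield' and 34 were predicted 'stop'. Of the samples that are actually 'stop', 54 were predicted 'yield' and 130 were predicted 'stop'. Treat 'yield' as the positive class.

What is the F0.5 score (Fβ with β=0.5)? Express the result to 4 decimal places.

Fβ = (1+β²)·TP / ((1+β²)·TP + β²·FN + FP), with β²=1/4
= 1.25·113 / (1.25·113 + 0.25·34 + 54) = 0.6933

0.6933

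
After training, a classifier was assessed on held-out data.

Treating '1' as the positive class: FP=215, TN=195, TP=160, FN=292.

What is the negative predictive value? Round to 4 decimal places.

0.4004

NPV = TN/(TN+FN) = 195/(195+292) = 0.4004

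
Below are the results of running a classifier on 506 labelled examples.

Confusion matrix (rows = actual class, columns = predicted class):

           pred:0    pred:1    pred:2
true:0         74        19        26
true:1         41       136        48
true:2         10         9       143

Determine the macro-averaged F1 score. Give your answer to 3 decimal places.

0.687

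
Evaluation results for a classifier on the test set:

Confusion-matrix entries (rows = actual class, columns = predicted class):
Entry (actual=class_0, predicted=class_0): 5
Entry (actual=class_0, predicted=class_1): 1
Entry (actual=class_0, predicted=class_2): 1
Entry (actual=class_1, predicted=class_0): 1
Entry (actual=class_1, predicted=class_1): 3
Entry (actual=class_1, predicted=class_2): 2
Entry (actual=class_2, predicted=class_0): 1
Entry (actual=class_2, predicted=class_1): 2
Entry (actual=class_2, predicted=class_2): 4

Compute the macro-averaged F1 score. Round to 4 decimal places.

0.5952

Per-class F1 score (2·TP/(2·TP+FP+FN)):
  class_0: TP=5, FP=1+1=2, FN=1+1=2 → 10/14 = 0.71429
  class_1: TP=3, FP=1+2=3, FN=1+2=3 → 6/12 = 0.50000
  class_2: TP=4, FP=1+2=3, FN=1+2=3 → 8/14 = 0.57143
Macro-F1 score = mean = (0.71429 + 0.50000 + 0.57143) / 3 = 0.5952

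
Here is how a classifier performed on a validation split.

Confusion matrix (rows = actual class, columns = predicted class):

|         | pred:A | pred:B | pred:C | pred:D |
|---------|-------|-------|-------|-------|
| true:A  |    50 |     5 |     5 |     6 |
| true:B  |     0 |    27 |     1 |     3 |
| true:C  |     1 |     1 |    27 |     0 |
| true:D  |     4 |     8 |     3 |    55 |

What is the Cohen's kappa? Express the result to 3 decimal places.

Observed agreement pₒ = trace/N = 159/196 = 0.8112
Expected agreement pₑ = Σ (rowᵢ·colᵢ)/N² = (66·55 + 31·41 + 29·36 + 70·64)/196² = 0.2714
κ = (pₒ − pₑ)/(1 − pₑ) = (0.8112 − 0.2714)/(1 − 0.2714) = 0.741

0.741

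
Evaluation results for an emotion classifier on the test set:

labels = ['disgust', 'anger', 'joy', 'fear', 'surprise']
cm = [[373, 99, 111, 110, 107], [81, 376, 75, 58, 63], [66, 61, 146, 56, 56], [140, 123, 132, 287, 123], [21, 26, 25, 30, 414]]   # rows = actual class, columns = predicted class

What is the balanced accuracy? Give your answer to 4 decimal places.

Balanced accuracy = mean of per-class recall.
  disgust: recall = 373/800 = 0.46625
  anger: recall = 376/653 = 0.57580
  joy: recall = 146/385 = 0.37922
  fear: recall = 287/805 = 0.35652
  surprise: recall = 414/516 = 0.80233
Mean = (0.46625 + 0.57580 + 0.37922 + 0.35652 + 0.80233) / 5 = 0.5160

0.5160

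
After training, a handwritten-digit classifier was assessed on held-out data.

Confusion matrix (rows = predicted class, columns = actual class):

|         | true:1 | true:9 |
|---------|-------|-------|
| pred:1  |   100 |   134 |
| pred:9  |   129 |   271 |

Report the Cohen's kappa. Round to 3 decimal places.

Observed agreement pₒ = trace/N = 371/634 = 0.5852
Expected agreement pₑ = Σ (rowᵢ·colᵢ)/N² = (229·234 + 405·400)/634² = 0.5363
κ = (pₒ − pₑ)/(1 − pₑ) = (0.5852 − 0.5363)/(1 − 0.5363) = 0.105

0.105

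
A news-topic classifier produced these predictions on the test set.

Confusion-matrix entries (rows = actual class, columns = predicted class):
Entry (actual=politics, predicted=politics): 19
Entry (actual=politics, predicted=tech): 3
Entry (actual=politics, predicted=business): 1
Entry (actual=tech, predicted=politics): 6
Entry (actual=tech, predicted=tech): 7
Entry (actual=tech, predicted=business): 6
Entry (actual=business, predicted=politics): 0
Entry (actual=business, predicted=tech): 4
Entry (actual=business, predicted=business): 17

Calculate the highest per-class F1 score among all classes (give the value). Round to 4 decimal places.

Per-class F1 score (2·TP/(2·TP+FP+FN)):
  politics: TP=19, FP=6+0=6, FN=3+1=4 → 38/48 = 0.79167
  tech: TP=7, FP=3+4=7, FN=6+6=12 → 14/33 = 0.42424
  business: TP=17, FP=1+6=7, FN=0+4=4 → 34/45 = 0.75556
Highest is class 'politics' with F1 score = 0.7917.

0.7917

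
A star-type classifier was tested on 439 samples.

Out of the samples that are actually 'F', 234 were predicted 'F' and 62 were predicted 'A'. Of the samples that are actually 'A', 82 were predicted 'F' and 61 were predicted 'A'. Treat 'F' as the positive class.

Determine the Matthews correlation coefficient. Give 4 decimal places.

0.2266

MCC = (TP·TN − FP·FN) / √((TP+FP)(TP+FN)(TN+FP)(TN+FN))
Numerator = 234·61 − 82·62 = 9190
Denominator = √(316·296·143·123) = √1645204704 = 40561.1231
MCC = 9190 / 40561.1231 = 0.2266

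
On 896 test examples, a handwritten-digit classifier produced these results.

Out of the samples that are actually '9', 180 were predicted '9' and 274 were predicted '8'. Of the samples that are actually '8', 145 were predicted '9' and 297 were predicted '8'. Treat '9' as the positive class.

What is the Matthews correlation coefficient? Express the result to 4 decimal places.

MCC = (TP·TN − FP·FN) / √((TP+FP)(TP+FN)(TN+FP)(TN+FN))
Numerator = 180·297 − 145·274 = 13730
Denominator = √(325·454·442·571) = √37238964100 = 192973.9985
MCC = 13730 / 192973.9985 = 0.0711

0.0711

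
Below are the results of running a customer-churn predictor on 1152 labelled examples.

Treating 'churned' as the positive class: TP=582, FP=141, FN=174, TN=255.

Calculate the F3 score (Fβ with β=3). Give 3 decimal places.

Fβ = (1+β²)·TP / ((1+β²)·TP + β²·FN + FP), with β²=9
= 10·582 / (10·582 + 9·174 + 141) = 0.773

0.773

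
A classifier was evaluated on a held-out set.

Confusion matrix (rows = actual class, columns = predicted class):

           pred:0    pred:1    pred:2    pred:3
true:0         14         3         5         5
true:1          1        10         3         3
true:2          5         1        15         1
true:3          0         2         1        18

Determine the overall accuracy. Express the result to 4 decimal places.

0.6552

Accuracy = trace / total = (14+10+15+18=57) / 87 = 57/87 = 0.6552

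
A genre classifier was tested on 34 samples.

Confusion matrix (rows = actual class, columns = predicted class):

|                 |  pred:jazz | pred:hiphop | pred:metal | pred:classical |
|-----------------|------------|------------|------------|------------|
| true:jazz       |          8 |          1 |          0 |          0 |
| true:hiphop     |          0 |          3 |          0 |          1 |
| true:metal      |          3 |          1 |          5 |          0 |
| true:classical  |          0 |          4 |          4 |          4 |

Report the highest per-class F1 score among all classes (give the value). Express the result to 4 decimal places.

0.8000

Per-class F1 score (2·TP/(2·TP+FP+FN)):
  jazz: TP=8, FP=0+3+0=3, FN=1+0+0=1 → 16/20 = 0.80000
  hiphop: TP=3, FP=1+1+4=6, FN=0+0+1=1 → 6/13 = 0.46154
  metal: TP=5, FP=0+0+4=4, FN=3+1+0=4 → 10/18 = 0.55556
  classical: TP=4, FP=0+1+0=1, FN=0+4+4=8 → 8/17 = 0.47059
Highest is class 'jazz' with F1 score = 0.8000.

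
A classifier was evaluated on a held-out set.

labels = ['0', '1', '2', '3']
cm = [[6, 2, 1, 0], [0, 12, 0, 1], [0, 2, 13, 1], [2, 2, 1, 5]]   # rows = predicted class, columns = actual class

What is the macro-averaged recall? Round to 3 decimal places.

Per-class recall (TP/(TP+FN)):
  0: TP=6, FN=0+0+2=2 → 6/8 = 0.7500
  1: TP=12, FN=2+2+2=6 → 12/18 = 0.6667
  2: TP=13, FN=1+0+1=2 → 13/15 = 0.8667
  3: TP=5, FN=0+1+1=2 → 5/7 = 0.7143
Macro-recall = mean = (0.7500 + 0.6667 + 0.8667 + 0.7143) / 4 = 0.749

0.749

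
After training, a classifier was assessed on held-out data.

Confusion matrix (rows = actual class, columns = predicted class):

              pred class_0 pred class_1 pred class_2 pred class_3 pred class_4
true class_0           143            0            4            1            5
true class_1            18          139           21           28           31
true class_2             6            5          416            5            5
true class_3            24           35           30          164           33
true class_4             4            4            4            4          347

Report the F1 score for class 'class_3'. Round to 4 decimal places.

0.6721

Take TP from the diagonal, FP from the rest of the 'class_3' prediction marginal, FN from the rest of the 'class_3' actual marginal.
F1 score = 2·TP/(2·TP+FP+FN).
class_3: TP=164, FP=1+28+5+4=38, FN=24+35+30+33=122 → 328/488 = 0.67213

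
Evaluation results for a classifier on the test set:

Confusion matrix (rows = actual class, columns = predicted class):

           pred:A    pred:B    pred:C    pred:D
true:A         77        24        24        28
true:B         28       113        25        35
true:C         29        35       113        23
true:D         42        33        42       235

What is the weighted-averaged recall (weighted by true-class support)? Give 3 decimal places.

Per-class recall (TP/(TP+FN)):
  A: TP=77, FN=24+24+28=76 → 77/153 = 0.5033
  B: TP=113, FN=28+25+35=88 → 113/201 = 0.5622
  C: TP=113, FN=29+35+23=87 → 113/200 = 0.5650
  D: TP=235, FN=42+33+42=117 → 235/352 = 0.6676
Weighted-recall = Σ (supportᵢ/N)·recallᵢ with N=906: (153/906)·0.5033 + (201/906)·0.5622 + (200/906)·0.5650 + (352/906)·0.6676 = 0.594

0.594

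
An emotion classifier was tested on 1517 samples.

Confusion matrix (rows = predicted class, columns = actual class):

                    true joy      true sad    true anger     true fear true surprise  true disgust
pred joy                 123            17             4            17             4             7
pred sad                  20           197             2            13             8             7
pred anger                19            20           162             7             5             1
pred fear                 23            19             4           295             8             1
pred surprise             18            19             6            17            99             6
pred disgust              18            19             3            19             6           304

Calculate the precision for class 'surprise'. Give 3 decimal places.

One-vs-rest for 'surprise': TP = diagonal; FP = other classes predicted 'surprise'; FN = 'surprise' predicted as other.
precision = TP/(TP+FP).
surprise: TP=99, FP=18+19+6+17+6=66 → 99/165 = 0.6000

0.600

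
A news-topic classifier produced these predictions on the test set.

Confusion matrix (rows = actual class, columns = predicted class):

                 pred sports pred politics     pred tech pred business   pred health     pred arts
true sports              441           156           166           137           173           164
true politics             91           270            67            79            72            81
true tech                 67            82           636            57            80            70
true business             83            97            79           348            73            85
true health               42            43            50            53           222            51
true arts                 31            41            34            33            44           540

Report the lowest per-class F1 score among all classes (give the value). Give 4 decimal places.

Per-class F1 score (2·TP/(2·TP+FP+FN)):
  sports: TP=441, FP=91+67+83+42+31=314, FN=156+166+137+173+164=796 → 882/1992 = 0.44277
  politics: TP=270, FP=156+82+97+43+41=419, FN=91+67+79+72+81=390 → 540/1349 = 0.40030
  tech: TP=636, FP=166+67+79+50+34=396, FN=67+82+57+80+70=356 → 1272/2024 = 0.62846
  business: TP=348, FP=137+79+57+53+33=359, FN=83+97+79+73+85=417 → 696/1472 = 0.47283
  health: TP=222, FP=173+72+80+73+44=442, FN=42+43+50+53+51=239 → 444/1125 = 0.39467
  arts: TP=540, FP=164+81+70+85+51=451, FN=31+41+34+33+44=183 → 1080/1714 = 0.63011
Lowest is class 'health' with F1 score = 0.3947.

0.3947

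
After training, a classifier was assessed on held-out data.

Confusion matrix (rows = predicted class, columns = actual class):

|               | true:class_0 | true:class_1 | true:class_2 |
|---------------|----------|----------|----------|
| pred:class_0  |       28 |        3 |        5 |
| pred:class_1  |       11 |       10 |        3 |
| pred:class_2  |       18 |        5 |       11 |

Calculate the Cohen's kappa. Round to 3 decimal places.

0.259

Observed agreement pₒ = trace/N = 49/94 = 0.5213
Expected agreement pₑ = Σ (rowᵢ·colᵢ)/N² = (57·36 + 18·24 + 19·34)/94² = 0.3542
κ = (pₒ − pₑ)/(1 − pₑ) = (0.5213 − 0.3542)/(1 − 0.3542) = 0.259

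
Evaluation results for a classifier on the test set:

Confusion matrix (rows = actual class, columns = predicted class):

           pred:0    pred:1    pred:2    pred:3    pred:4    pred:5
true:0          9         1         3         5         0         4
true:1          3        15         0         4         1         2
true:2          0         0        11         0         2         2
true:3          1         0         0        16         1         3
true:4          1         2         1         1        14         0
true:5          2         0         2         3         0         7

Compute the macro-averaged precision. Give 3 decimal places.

0.627

Per-class precision (TP/(TP+FP)):
  0: TP=9, FP=3+0+1+1+2=7 → 9/16 = 0.5625
  1: TP=15, FP=1+0+0+2+0=3 → 15/18 = 0.8333
  2: TP=11, FP=3+0+0+1+2=6 → 11/17 = 0.6471
  3: TP=16, FP=5+4+0+1+3=13 → 16/29 = 0.5517
  4: TP=14, FP=0+1+2+1+0=4 → 14/18 = 0.7778
  5: TP=7, FP=4+2+2+3+0=11 → 7/18 = 0.3889
Macro-precision = mean = (0.5625 + 0.8333 + 0.6471 + 0.5517 + 0.7778 + 0.3889) / 6 = 0.627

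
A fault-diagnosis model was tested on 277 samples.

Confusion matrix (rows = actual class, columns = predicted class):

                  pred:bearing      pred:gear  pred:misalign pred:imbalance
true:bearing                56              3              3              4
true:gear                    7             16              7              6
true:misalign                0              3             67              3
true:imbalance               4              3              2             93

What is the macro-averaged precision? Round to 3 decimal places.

0.800

Per-class precision (TP/(TP+FP)):
  bearing: TP=56, FP=7+0+4=11 → 56/67 = 0.8358
  gear: TP=16, FP=3+3+3=9 → 16/25 = 0.6400
  misalign: TP=67, FP=3+7+2=12 → 67/79 = 0.8481
  imbalance: TP=93, FP=4+6+3=13 → 93/106 = 0.8774
Macro-precision = mean = (0.8358 + 0.6400 + 0.8481 + 0.8774) / 4 = 0.800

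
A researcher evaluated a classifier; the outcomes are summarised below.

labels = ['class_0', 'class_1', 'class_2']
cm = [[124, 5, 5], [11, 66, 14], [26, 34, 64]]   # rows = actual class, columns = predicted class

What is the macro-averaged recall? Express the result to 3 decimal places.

Per-class recall (TP/(TP+FN)):
  class_0: TP=124, FN=5+5=10 → 124/134 = 0.9254
  class_1: TP=66, FN=11+14=25 → 66/91 = 0.7253
  class_2: TP=64, FN=26+34=60 → 64/124 = 0.5161
Macro-recall = mean = (0.9254 + 0.7253 + 0.5161) / 3 = 0.722

0.722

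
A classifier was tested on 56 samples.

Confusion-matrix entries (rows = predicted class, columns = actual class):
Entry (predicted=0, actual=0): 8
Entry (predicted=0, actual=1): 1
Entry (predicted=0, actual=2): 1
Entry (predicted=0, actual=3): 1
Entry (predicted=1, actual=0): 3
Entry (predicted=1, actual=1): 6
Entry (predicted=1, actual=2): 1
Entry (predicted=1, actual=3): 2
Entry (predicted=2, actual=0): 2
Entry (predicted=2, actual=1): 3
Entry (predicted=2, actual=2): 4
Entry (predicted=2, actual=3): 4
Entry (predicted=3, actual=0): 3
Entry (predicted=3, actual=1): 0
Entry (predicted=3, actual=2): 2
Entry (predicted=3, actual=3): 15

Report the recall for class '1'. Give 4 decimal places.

0.6000

One-vs-rest for '1': TP = diagonal; FP = other classes predicted '1'; FN = '1' predicted as other.
recall = TP/(TP+FN).
1: TP=6, FN=1+3+0=4 → 6/10 = 0.60000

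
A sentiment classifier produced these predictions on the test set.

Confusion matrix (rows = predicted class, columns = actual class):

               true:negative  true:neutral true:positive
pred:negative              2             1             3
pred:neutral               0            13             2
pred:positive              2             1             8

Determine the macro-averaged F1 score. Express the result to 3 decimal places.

Per-class F1 score (2·TP/(2·TP+FP+FN)):
  negative: TP=2, FP=1+3=4, FN=0+2=2 → 4/10 = 0.4000
  neutral: TP=13, FP=0+2=2, FN=1+1=2 → 26/30 = 0.8667
  positive: TP=8, FP=2+1=3, FN=3+2=5 → 16/24 = 0.6667
Macro-F1 score = mean = (0.4000 + 0.8667 + 0.6667) / 3 = 0.644

0.644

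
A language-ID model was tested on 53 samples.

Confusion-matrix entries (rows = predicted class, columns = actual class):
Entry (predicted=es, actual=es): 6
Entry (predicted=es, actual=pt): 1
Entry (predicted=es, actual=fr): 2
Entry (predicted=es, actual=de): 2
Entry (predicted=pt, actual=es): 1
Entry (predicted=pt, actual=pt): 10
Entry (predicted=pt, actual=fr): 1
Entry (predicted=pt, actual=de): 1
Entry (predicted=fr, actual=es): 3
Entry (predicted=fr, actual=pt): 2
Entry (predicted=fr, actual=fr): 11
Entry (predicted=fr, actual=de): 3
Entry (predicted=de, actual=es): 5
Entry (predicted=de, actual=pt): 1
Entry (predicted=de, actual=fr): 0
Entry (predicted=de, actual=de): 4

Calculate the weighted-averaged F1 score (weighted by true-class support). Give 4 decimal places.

Per-class F1 score (2·TP/(2·TP+FP+FN)):
  es: TP=6, FP=1+2+2=5, FN=1+3+5=9 → 12/26 = 0.46154
  pt: TP=10, FP=1+1+1=3, FN=1+2+1=4 → 20/27 = 0.74074
  fr: TP=11, FP=3+2+3=8, FN=2+1+0=3 → 22/33 = 0.66667
  de: TP=4, FP=5+1+0=6, FN=2+1+3=6 → 8/20 = 0.40000
Weighted-F1 score = Σ (supportᵢ/N)·F1 scoreᵢ with N=53: (15/53)·0.46154 + (14/53)·0.74074 + (14/53)·0.66667 + (10/53)·0.40000 = 0.5779

0.5779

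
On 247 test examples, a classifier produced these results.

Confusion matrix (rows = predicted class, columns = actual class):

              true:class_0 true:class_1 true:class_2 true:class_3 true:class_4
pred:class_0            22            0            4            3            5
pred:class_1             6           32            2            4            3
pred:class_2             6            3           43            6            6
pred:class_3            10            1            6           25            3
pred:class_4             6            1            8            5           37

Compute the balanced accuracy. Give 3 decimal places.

Balanced accuracy = mean of per-class recall.
  class_0: recall = 22/50 = 0.4400
  class_1: recall = 32/37 = 0.8649
  class_2: recall = 43/63 = 0.6825
  class_3: recall = 25/43 = 0.5814
  class_4: recall = 37/54 = 0.6852
Mean = (0.4400 + 0.8649 + 0.6825 + 0.5814 + 0.6852) / 5 = 0.651

0.651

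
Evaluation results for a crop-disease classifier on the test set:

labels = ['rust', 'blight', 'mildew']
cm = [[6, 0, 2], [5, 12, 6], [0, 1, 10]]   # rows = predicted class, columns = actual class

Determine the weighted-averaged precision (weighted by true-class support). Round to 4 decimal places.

Per-class precision (TP/(TP+FP)):
  rust: TP=6, FP=0+2=2 → 6/8 = 0.75000
  blight: TP=12, FP=5+6=11 → 12/23 = 0.52174
  mildew: TP=10, FP=0+1=1 → 10/11 = 0.90909
Weighted-precision = Σ (supportᵢ/N)·precisionᵢ with N=42: (11/42)·0.75000 + (13/42)·0.52174 + (18/42)·0.90909 = 0.7475

0.7475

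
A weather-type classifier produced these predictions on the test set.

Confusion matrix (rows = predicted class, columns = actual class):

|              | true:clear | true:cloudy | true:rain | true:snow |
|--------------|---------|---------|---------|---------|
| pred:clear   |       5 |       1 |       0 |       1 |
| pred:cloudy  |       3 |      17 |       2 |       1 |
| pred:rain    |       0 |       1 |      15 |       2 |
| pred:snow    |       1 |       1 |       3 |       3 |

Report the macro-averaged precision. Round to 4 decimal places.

0.6654

Per-class precision (TP/(TP+FP)):
  clear: TP=5, FP=1+0+1=2 → 5/7 = 0.71429
  cloudy: TP=17, FP=3+2+1=6 → 17/23 = 0.73913
  rain: TP=15, FP=0+1+2=3 → 15/18 = 0.83333
  snow: TP=3, FP=1+1+3=5 → 3/8 = 0.37500
Macro-precision = mean = (0.71429 + 0.73913 + 0.83333 + 0.37500) / 4 = 0.6654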